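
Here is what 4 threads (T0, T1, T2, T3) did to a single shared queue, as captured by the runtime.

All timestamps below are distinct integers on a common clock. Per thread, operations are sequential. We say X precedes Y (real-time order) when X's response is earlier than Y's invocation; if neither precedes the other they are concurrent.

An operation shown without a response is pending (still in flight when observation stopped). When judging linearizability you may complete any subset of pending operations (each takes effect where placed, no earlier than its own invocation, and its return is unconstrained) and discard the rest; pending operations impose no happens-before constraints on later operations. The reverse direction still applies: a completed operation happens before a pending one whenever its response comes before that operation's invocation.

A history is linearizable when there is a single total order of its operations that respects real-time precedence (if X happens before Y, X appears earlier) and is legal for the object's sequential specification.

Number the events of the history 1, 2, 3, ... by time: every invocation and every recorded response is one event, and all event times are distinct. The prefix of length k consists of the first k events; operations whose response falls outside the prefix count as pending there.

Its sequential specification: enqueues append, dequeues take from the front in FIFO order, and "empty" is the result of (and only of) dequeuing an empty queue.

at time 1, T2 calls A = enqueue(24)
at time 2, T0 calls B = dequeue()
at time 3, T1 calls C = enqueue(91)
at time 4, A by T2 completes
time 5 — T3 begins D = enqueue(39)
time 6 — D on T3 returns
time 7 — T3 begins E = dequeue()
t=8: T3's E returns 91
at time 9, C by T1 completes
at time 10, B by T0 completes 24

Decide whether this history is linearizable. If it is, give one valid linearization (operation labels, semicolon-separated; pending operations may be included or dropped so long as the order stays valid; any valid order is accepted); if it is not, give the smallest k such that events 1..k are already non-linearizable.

linearizable — witness: A; B; C; D; E

after step 1 (A enqueue(24)): queue <24>
after step 2 (B dequeue() → 24): queue <>
after step 3 (C enqueue(91)): queue <91>
after step 4 (D enqueue(39)): queue <91,39>
after step 5 (E dequeue() → 91): queue <39>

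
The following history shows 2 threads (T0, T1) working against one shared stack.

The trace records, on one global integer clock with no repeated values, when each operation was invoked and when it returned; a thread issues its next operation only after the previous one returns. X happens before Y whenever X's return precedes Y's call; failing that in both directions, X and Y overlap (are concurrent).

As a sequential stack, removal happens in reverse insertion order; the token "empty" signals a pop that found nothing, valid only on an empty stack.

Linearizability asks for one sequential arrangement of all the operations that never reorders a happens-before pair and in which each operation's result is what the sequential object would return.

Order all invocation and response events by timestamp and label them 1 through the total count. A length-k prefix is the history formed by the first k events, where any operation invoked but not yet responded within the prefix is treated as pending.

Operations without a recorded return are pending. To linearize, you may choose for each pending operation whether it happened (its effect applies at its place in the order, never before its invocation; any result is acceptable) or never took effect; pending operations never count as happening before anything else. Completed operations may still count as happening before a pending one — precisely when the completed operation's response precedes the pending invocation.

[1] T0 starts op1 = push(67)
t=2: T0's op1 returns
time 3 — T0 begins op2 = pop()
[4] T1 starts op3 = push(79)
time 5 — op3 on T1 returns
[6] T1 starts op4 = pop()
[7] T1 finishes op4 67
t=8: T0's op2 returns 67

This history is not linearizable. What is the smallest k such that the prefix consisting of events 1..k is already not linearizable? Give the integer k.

events 1..7 are linearizable; a witness order is op1, op3, op2, op4:
1. op1 push(67), leaving stack <67>
2. op3 push(79), leaving stack <67,79>
3. op2 pop() (pending, included), leaving stack <67>
4. op4 pop() → 67, leaving stack <>
at event 8 (op2's time-8 response) nothing linearizes any more
one such order, op1, op2, op3, op4, breaks at step 4 where op4 pop() → 67 is illegal
one such order, op1, op3, op2, op4, breaks at step 3 where op2 pop() → 67 is illegal

8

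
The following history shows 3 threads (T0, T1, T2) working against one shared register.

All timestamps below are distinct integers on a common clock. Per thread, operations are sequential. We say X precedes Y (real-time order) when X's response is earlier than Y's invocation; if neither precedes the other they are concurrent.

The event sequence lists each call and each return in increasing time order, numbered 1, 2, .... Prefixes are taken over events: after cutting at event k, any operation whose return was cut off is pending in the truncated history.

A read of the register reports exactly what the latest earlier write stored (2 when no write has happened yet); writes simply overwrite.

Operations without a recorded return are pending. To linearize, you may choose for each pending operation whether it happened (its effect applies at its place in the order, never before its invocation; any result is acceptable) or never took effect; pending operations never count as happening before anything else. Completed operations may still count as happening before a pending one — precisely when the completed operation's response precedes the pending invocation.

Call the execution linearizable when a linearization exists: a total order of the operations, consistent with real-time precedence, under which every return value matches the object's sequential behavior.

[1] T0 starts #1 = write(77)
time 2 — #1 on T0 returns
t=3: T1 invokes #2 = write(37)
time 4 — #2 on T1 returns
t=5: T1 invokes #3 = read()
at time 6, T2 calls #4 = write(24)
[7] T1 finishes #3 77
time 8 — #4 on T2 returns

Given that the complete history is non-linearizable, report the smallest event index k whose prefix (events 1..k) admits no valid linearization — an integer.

a valid linearization of events 1..6 exists, for instance #1, #2:
1. #1 write(77), leaving value 77
2. #2 write(37), leaving value 37
once event 7 joins (#3's response, time 7), exhaustive search finds no witness
no escape via the 1 pending operation (#4): every completion choice fails
one such order, #1, #2, #3 (pending dropped), breaks at step 3 where #3 read() → 77 is illegal

7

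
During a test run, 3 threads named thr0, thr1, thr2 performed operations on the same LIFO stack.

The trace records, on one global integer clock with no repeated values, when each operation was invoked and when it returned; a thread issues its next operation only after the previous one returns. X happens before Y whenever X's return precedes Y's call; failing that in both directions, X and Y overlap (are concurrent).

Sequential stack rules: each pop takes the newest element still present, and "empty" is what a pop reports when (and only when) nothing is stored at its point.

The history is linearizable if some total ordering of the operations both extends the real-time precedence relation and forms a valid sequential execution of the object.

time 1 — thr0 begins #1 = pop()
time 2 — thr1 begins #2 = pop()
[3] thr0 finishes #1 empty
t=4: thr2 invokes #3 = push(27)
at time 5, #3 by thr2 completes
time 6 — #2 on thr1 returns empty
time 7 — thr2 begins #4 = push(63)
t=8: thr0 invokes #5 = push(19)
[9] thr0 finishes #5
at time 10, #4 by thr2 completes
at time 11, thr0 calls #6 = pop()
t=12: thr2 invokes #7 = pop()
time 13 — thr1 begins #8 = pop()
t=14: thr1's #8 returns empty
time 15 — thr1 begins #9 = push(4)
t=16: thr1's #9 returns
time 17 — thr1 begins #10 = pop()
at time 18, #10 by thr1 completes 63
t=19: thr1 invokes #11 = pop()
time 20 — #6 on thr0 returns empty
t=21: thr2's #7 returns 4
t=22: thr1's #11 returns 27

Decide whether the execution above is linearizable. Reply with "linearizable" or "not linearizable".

prefix check: 1..13 passes, 1..14 fails once #8's time-14 response joins
6 orders of the 6 completed LIFO stack ops respect real time; none is legal
completion choices over the 2 pending operations (#6, #7) were checked; none helps
e.g. #1, #2, #3, #4, #5, #8 (pending dropped): illegal at step 6, since #8 pop() → empty cannot apply there
e.g. #1, #2, #3, #5, #4, #8 (pending dropped): illegal at step 6, since #8 pop() → empty cannot apply there

not linearizable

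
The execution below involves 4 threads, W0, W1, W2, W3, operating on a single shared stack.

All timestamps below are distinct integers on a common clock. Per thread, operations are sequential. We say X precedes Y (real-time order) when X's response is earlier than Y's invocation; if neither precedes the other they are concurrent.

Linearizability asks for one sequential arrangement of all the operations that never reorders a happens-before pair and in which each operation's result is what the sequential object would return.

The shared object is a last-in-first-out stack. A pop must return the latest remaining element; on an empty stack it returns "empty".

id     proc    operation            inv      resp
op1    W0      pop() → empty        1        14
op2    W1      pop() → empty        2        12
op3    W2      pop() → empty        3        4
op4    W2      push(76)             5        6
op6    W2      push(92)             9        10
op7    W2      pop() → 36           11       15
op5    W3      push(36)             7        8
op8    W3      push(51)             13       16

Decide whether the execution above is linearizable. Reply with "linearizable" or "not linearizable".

already the first 15 events (up to op7's response at time 15) admit no linearization; the first 14 still do
checked exhaustively: 42 real-time-consistent orders of 7 completed operations, zero legal stack replays
no completion choice of the 1 pending operation (op8) rescues it — every subset was tried
sample order op1, op2, op3, op4, op5, op6, op7 (pending dropped) stalls at step 7 — op7 pop() → 36 has no legal effect
sample order op1, op3, op2, op4, op5, op6, op7 (pending dropped) stalls at step 7 — op7 pop() → 36 has no legal effect

not linearizable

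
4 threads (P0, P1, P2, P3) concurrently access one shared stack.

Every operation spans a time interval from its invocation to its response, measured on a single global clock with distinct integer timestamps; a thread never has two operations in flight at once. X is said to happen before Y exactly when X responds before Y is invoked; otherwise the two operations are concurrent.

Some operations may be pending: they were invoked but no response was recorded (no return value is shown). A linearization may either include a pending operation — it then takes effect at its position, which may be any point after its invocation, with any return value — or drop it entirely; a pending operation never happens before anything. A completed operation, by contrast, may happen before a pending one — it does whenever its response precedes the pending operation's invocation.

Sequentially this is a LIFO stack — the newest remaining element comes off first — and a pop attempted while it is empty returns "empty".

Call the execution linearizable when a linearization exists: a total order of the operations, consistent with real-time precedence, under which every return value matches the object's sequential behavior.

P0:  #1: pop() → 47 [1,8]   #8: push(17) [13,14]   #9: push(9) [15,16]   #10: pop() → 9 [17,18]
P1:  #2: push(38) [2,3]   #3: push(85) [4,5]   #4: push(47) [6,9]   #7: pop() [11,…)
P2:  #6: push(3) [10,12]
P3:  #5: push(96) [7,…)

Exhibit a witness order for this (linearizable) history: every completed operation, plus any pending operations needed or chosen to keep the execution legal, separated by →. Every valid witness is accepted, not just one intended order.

#2 → #3 → #4 → #1 → #5 → #6 → #7 → #8 → #9 → #10

after step 1 (#2 push(38)): stack <38>
after step 2 (#3 push(85)): stack <38,85>
after step 3 (#4 push(47)): stack <38,85,47>
after step 4 (#1 pop() → 47): stack <38,85>
after step 5 (#5 push(96) (pending, included)): stack <38,85,96>
after step 6 (#6 push(3)): stack <38,85,96,3>
after step 7 (#7 pop() (pending, included)): stack <38,85,96>
after step 8 (#8 push(17)): stack <38,85,96,17>
after step 9 (#9 push(9)): stack <38,85,96,17,9>
after step 10 (#10 pop() → 9): stack <38,85,96,17>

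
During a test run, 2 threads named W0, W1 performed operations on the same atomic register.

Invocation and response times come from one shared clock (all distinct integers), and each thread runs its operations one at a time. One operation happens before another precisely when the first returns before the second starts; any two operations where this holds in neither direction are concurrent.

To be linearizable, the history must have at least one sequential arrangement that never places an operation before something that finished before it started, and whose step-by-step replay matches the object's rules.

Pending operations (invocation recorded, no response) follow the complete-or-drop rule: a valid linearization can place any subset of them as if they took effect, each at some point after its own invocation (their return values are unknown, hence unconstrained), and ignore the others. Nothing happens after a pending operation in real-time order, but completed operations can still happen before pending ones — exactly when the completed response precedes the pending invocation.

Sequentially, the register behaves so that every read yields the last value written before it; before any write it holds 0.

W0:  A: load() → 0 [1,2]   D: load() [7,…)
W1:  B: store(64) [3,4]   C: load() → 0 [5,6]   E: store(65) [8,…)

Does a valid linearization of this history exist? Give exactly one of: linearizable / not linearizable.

events 1..5 are fine; event 6 — the response of C at time 6 — makes the prefix non-linearizable
a single order respects real time; the 3 completed atomic register operations fail replay along it
take A, B, C: step 3 already fails, because C load() → 0 cannot occur there

not linearizable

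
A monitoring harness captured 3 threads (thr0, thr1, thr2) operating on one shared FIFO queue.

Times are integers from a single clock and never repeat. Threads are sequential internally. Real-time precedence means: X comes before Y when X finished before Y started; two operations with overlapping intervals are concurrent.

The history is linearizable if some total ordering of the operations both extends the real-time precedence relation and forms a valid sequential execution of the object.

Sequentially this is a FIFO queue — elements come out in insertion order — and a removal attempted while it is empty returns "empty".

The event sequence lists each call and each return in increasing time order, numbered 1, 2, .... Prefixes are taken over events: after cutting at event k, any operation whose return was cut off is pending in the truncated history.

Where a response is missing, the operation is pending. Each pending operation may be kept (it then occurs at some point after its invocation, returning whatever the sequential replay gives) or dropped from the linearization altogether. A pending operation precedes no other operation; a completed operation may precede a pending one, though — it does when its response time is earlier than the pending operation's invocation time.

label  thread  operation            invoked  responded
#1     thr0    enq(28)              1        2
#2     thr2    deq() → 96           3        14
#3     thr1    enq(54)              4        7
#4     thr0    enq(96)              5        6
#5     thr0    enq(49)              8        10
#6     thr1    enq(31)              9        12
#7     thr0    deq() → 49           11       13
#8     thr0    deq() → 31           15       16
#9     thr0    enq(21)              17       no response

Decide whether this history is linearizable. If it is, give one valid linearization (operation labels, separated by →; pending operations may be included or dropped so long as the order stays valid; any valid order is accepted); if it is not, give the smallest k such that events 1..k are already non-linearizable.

the violation lands at event 13, #7's response at time 13: events 1..12 linearize, events 1..13 do not
all 6 real-time-respecting orders fail — 6 completed FIFO queue operations, no legal replay
every completion of the 1 pending operation (#2) was checked; none linearizes
take #1, #3, #4, #5, #6, #7 (pending dropped): step 6 already fails, because #7 deq() → 49 cannot occur there
take #1, #3, #4, #5, #7, #6 (pending dropped): step 5 already fails, because #7 deq() → 49 cannot occur there

not linearizable — minimal violating prefix: 13 events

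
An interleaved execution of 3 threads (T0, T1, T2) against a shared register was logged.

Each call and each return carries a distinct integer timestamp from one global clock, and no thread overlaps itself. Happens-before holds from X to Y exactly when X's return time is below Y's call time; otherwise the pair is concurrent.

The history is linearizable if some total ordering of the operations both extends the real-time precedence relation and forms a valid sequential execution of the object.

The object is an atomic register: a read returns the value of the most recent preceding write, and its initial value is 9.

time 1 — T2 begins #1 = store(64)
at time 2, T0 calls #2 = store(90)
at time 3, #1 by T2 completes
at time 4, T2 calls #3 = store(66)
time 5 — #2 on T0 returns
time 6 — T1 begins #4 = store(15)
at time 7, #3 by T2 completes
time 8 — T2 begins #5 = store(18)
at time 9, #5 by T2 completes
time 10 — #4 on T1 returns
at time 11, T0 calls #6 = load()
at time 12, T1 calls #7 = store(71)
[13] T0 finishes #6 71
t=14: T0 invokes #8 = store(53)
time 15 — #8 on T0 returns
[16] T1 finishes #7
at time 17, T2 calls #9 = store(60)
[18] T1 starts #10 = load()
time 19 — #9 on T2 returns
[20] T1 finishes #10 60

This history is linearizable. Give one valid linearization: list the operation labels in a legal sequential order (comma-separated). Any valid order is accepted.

#1, #2, #3, #4, #5, #7, #6, #8, #9, #10

step 1: #1 store(64) — value 64
step 2: #2 store(90) — value 90
step 3: #3 store(66) — value 66
step 4: #4 store(15) — value 15
step 5: #5 store(18) — value 18
step 6: #7 store(71) — value 71
step 7: #6 load() → 71 — value 71
step 8: #8 store(53) — value 53
step 9: #9 store(60) — value 60
step 10: #10 load() → 60 — value 60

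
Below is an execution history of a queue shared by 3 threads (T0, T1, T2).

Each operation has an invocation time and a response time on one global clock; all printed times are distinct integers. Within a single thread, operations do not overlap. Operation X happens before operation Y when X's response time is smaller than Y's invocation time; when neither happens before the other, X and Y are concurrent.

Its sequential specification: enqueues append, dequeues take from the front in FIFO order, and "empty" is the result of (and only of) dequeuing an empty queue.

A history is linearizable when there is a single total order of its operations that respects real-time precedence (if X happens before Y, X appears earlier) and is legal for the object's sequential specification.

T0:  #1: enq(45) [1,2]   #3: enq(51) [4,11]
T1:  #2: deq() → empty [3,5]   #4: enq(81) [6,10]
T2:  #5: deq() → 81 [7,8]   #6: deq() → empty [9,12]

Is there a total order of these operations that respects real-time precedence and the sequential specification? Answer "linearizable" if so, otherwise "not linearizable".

prefix check: 1..4 passes, 1..5 fails once #2's time-5 response joins
a single order respects real time; the 2 completed queue operations fail replay along it
completion choices over the 1 pending operation (#3) were checked; none helps
sample order #1, #2 (pending dropped) stalls at step 2 — #2 deq() → empty has no legal effect

not linearizable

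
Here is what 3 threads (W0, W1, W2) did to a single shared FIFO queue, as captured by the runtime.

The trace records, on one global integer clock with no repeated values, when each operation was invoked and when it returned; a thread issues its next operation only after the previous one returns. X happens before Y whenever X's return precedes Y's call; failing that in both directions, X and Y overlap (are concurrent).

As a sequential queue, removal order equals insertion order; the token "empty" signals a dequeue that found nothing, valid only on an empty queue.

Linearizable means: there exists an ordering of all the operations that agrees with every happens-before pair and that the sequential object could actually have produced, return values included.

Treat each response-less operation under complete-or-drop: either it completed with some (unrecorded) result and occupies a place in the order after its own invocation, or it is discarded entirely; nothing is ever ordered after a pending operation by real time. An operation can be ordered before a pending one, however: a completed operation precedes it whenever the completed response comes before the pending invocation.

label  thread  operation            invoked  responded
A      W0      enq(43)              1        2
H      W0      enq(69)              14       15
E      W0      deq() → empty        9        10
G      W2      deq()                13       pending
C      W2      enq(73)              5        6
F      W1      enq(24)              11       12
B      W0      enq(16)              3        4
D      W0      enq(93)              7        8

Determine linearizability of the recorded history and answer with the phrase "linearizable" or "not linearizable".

not linearizable

already the first 10 events (up to E's response at time 10) admit no linearization; the first 9 still do
the sole real-time-consistent order of 5 completed operations fails the FIFO queue replay
sample order A, B, C, D, E stalls at step 5 — E deq() → empty has no legal effect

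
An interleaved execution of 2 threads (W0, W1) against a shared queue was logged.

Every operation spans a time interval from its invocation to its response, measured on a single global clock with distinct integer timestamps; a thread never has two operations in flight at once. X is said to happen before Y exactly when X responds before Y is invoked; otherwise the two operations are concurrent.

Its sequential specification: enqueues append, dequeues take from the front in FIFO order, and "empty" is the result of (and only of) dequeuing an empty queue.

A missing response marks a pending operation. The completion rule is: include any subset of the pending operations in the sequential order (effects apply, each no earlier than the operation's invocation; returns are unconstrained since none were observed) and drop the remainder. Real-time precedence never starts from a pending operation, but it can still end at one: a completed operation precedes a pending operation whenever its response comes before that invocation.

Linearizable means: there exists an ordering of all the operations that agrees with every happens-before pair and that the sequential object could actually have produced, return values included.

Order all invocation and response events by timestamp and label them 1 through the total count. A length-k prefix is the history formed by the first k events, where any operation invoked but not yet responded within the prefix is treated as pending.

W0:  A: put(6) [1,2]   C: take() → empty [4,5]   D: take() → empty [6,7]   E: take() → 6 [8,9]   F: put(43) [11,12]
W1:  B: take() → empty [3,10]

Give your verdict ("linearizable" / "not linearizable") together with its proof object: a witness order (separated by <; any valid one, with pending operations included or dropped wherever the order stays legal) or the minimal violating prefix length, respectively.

through event 8 a valid linearization exists; event 9 (E responding at time 9) ends that
one real-time candidate order over the 4 completed operations — the queue replay rejects it
no escape via the 1 pending operation (B): every completion choice fails
take A, C, D, E (pending dropped): step 2 already fails, because C take() → empty cannot occur there

not linearizable — minimal violating prefix: 9 events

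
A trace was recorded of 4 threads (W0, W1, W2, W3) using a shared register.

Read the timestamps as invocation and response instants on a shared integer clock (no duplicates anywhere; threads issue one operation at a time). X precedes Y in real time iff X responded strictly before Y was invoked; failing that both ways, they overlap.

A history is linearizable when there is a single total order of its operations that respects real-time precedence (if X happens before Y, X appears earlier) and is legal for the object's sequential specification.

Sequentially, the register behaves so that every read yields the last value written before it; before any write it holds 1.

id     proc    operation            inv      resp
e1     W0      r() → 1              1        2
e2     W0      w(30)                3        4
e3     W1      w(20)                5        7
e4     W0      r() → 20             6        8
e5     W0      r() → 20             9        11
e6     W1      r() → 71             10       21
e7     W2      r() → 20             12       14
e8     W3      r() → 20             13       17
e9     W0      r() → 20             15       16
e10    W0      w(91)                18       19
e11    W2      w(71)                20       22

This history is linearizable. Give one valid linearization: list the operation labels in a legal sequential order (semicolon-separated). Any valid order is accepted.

e1; e2; e3; e4; e5; e7; e8; e9; e10; e11; e6

1. e1 r() → 1, leaving value 1
2. e2 w(30), leaving value 30
3. e3 w(20), leaving value 20
4. e4 r() → 20, leaving value 20
5. e5 r() → 20, leaving value 20
6. e7 r() → 20, leaving value 20
7. e8 r() → 20, leaving value 20
8. e9 r() → 20, leaving value 20
9. e10 w(91), leaving value 91
10. e11 w(71), leaving value 71
11. e6 r() → 71, leaving value 71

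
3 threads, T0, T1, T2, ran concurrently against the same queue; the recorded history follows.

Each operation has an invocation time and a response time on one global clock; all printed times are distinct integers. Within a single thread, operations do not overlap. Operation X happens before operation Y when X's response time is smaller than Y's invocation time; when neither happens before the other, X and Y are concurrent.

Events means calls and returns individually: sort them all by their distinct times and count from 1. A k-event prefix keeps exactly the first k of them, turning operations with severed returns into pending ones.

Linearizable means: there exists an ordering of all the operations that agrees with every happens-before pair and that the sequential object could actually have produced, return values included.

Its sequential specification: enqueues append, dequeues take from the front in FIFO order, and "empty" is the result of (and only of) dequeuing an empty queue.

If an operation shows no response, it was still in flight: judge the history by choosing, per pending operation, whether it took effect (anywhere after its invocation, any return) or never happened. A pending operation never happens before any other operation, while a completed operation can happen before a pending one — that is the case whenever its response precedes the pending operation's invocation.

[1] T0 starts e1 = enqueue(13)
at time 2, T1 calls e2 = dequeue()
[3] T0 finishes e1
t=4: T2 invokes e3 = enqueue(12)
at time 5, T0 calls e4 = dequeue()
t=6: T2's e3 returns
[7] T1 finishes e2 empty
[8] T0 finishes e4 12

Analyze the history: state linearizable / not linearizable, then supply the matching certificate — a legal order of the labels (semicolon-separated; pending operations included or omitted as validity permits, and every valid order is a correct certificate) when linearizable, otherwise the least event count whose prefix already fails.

not linearizable — minimal violating prefix: 8 events

prefix check: 1..7 passes, 1..8 fails once e4's time-8 response joins
real-time-consistent orders of the 4 completed operations: 8 — all fail the queue replay
for example e1, e2, e3, e4 fails at step 2: e2 dequeue() → empty is not legal there
for example e1, e2, e4, e3 fails at step 2: e2 dequeue() → empty is not legal there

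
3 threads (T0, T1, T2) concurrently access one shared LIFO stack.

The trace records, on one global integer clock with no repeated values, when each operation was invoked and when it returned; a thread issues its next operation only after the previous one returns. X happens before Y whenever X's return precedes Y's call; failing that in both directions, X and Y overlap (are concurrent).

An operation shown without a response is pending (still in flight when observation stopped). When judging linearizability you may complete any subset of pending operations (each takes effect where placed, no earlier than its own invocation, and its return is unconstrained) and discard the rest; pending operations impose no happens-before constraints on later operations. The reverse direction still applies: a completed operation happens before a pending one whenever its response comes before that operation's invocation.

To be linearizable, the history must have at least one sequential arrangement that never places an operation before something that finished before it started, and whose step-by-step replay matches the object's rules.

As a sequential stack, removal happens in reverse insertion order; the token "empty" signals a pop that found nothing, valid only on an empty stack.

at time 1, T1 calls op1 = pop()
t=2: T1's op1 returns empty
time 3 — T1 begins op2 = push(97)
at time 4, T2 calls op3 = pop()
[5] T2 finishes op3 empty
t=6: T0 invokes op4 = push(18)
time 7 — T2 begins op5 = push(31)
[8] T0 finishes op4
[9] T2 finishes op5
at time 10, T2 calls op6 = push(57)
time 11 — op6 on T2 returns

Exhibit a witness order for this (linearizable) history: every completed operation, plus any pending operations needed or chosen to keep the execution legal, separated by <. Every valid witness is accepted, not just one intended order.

after step 1 (op1 pop() → empty): stack <>
after step 2 (op3 pop() → empty): stack <>
after step 3 (op2 push(97) (pending, included)): stack <97>
after step 4 (op4 push(18)): stack <97,18>
after step 5 (op5 push(31)): stack <97,18,31>
after step 6 (op6 push(57)): stack <97,18,31,57>

op1 < op3 < op2 < op4 < op5 < op6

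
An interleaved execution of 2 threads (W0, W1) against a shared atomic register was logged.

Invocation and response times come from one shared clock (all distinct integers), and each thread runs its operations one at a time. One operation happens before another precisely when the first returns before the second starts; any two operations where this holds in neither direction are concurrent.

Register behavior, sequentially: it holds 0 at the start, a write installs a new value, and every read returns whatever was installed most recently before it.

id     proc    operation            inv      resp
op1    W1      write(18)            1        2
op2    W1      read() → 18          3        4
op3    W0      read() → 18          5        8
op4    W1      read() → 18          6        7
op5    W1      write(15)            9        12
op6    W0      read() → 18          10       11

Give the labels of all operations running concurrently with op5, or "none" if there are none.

op5 spans [9,12]: anything still running between times 9 and 12 counts as concurrent
op1 [1,2]: before
op2 [3,4]: before
op3 [5,8]: before
op4 [6,7]: before
op6 [10,11]: concurrent

op6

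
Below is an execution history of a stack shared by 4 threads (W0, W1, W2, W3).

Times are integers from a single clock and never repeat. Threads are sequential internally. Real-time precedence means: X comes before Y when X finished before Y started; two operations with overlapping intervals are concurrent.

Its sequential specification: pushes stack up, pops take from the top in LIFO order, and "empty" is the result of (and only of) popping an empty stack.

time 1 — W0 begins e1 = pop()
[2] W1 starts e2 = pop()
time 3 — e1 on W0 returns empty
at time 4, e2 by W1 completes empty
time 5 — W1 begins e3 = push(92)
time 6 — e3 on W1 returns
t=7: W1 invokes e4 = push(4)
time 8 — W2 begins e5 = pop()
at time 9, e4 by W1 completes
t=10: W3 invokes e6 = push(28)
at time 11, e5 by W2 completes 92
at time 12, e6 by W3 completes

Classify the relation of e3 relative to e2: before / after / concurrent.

after

e3 spans [5,6], e2 spans [2,4]
resp(e2)=4 < inv(e3)=5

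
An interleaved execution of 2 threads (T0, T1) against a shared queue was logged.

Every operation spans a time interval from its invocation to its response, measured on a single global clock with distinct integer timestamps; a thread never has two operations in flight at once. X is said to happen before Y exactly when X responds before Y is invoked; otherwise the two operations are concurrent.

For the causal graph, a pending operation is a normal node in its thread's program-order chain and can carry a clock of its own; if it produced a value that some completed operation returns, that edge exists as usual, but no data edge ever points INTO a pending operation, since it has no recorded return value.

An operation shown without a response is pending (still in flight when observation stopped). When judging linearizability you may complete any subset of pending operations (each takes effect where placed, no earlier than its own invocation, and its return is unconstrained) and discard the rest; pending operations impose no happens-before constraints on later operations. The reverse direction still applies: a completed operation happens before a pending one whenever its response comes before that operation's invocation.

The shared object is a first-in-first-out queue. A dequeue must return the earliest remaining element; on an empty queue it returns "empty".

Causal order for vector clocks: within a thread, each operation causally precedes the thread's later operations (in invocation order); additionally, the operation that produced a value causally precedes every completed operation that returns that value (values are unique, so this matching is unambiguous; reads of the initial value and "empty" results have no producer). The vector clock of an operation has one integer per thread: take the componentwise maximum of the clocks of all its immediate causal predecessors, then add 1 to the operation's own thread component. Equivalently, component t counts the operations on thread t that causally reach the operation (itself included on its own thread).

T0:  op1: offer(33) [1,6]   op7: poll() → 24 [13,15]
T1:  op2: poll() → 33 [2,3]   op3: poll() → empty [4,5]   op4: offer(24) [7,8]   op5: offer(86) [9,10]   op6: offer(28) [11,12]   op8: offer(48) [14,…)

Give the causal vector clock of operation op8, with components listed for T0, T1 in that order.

invoked at 1, op1 has no predecessors; its own T0 bump gives (1, 0)
merge at op2 (invoked 2): VC(op1)=(1, 0), own-thread bump on T1 → (1, 1)
merge at op3 (invoked 4): VC(op2)=(1, 1), own-thread bump on T1 → (1, 2)
merge at op4 (invoked 7): VC(op3)=(1, 2), own-thread bump on T1 → (1, 3)
merge at op5 (invoked 9): VC(op4)=(1, 3), own-thread bump on T1 → (1, 4)
merge at op7 (invoked 13): VC(op1)=(1, 0), VC(op4)=(1, 3), own-thread bump on T0 → (2, 3)
merge at op6 (invoked 11): VC(op5)=(1, 4), own-thread bump on T1 → (1, 5)
merge at op8 (invoked 14): VC(op6)=(1, 5), own-thread bump on T1 → (1, 6)
target: VC(op8) = (1, 6)

(1, 6)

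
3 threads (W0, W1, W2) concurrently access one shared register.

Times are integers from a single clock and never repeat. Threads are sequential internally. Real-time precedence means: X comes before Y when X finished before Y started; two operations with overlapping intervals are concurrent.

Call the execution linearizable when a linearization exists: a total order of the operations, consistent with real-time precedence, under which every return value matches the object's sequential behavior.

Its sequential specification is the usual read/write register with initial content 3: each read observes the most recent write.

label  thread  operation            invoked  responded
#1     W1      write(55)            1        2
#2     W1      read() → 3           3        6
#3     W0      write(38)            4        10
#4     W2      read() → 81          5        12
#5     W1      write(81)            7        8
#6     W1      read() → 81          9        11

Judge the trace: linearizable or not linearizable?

not linearizable

prefix check: 1..5 passes, 1..6 fails once #2's time-6 response joins
a single order respects real time; the 2 completed register operations fail replay along it
include/drop combinations of the 2 pending operations (#3, #4) were all tried; none helps
take #1, #2 (pending dropped): step 2 already fails, because #2 read() → 3 cannot occur there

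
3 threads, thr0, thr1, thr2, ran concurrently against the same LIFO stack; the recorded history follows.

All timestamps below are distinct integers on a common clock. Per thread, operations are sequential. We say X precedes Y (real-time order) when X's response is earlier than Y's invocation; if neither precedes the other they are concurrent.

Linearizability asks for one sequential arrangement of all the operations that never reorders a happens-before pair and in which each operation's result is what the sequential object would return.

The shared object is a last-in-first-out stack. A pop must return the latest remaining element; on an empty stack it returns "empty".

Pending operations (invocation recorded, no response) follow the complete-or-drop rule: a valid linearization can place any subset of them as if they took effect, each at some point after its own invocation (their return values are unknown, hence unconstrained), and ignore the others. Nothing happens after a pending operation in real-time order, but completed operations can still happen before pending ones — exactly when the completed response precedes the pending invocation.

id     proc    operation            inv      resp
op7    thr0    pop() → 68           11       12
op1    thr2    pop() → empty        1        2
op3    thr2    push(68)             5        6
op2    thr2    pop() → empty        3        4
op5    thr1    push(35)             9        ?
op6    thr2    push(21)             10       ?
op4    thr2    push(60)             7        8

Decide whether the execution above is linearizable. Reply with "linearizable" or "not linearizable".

not linearizable

the violation lands at event 12, op7's response at time 12: events 1..11 linearize, events 1..12 do not
the completed operations (5 total) allow one real-time order; the LIFO stack replay rejects it
include/drop combinations of the 2 pending operations (op5, op6) were all tried; none helps
one such order, op1, op2, op3, op4, op7 (pending dropped), breaks at step 5 where op7 pop() → 68 is illegal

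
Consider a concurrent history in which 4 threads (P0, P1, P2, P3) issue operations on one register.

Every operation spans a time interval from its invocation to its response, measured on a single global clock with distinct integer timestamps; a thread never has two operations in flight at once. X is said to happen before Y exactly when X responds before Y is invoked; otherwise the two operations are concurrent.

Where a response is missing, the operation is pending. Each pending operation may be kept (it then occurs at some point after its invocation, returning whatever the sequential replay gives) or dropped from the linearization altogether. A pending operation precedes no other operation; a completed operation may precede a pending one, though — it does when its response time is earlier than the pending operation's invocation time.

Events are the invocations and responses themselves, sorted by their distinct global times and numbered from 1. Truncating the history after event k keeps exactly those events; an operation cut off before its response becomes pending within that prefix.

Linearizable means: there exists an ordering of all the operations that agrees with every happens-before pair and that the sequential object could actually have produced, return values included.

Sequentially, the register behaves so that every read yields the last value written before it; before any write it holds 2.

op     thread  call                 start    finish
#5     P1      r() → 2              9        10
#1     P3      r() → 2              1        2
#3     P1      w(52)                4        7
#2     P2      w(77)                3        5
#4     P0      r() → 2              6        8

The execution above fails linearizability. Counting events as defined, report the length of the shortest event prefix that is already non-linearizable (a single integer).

8

events 1..7 are still linearizable — one witness is #1, #2, #3:
after step 1 (#1 r() → 2): value 2
after step 2 (#2 w(77)): value 77
after step 3 (#3 w(52)): value 52
adding event 8 (#4 responds at 8) leaves no legal real-time order
one such order, #1, #2, #3, #4, breaks at step 4 where #4 r() → 2 is illegal
one such order, #1, #2, #4, #3, breaks at step 3 where #4 r() → 2 is illegal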